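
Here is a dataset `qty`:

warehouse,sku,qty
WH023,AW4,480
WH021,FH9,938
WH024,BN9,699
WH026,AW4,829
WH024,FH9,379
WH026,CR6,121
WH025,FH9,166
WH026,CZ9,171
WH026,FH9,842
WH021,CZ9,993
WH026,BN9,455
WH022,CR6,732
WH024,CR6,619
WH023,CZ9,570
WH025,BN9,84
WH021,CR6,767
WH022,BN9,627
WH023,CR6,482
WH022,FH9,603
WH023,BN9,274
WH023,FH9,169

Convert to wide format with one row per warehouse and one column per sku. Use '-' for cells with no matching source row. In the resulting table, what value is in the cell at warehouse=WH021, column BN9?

-

No long-format row has warehouse=WH021 and sku=BN9, so the cell is -.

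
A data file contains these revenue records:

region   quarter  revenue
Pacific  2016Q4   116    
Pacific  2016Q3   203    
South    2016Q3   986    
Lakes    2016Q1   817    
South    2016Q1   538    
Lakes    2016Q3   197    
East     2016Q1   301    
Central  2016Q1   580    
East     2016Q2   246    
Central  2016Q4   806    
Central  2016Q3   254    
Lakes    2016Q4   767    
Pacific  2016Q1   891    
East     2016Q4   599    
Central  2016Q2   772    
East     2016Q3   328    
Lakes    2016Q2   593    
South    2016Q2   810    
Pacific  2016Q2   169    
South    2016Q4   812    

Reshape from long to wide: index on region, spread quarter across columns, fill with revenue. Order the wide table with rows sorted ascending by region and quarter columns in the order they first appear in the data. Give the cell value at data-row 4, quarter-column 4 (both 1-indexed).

169

With rows sorted ascending by region, row 4 is region=Pacific. quarter columns in first-appearance order: 2016Q4, 2016Q3, 2016Q1, 2016Q2; column 4 is 2016Q2.
Long rows with region=Pacific, quarter=2016Q2: revenue = 169.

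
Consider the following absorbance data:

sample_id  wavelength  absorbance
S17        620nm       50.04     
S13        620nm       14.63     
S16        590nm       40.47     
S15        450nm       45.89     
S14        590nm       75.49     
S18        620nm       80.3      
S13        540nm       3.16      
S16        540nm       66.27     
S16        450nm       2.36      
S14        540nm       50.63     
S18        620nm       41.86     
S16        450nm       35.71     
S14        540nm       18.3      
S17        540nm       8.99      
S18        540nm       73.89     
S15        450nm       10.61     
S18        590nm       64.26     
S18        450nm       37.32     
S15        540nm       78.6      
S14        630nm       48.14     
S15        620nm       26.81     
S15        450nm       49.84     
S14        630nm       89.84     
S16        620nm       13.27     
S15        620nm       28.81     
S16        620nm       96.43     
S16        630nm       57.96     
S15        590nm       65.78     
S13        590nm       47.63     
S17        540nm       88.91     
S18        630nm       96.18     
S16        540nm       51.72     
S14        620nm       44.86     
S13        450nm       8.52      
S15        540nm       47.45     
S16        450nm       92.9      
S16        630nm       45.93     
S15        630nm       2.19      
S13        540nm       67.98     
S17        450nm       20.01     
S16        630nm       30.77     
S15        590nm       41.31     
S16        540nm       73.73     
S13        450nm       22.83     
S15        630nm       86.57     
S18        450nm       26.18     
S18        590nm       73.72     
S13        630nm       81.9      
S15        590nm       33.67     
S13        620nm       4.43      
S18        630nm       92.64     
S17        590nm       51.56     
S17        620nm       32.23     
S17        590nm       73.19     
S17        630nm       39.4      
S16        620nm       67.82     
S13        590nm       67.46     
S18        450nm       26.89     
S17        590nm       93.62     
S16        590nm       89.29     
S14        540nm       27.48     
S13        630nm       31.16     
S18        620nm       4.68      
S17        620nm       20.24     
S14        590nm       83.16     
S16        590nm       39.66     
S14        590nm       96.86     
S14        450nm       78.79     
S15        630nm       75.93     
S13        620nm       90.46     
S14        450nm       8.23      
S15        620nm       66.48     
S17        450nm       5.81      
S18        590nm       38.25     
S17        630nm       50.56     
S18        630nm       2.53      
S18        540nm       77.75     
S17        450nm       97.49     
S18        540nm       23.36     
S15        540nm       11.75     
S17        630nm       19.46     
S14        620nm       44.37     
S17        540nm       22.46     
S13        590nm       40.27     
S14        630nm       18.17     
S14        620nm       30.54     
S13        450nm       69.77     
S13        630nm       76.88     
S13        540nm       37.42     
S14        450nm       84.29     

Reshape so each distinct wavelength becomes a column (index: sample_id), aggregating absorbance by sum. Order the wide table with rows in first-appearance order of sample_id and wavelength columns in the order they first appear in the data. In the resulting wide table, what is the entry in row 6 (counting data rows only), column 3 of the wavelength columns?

90.39

With rows in first-appearance order of sample_id, row 6 is sample_id=S18. wavelength columns in first-appearance order: 620nm, 590nm, 450nm, 540nm, 630nm; column 3 is 450nm.
Long rows with sample_id=S18, wavelength=450nm: 37.32 + 26.18 + 26.89 = 90.39.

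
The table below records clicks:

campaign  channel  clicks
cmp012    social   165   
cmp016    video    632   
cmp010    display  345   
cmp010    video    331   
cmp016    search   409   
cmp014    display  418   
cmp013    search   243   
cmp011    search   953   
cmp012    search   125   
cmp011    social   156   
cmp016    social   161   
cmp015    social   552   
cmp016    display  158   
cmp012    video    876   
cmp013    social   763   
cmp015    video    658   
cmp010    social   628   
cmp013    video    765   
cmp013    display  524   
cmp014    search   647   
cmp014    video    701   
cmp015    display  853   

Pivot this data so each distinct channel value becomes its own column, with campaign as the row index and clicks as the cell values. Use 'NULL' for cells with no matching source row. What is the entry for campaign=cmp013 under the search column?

The long row with campaign=cmp013, channel=search has clicks=243.

243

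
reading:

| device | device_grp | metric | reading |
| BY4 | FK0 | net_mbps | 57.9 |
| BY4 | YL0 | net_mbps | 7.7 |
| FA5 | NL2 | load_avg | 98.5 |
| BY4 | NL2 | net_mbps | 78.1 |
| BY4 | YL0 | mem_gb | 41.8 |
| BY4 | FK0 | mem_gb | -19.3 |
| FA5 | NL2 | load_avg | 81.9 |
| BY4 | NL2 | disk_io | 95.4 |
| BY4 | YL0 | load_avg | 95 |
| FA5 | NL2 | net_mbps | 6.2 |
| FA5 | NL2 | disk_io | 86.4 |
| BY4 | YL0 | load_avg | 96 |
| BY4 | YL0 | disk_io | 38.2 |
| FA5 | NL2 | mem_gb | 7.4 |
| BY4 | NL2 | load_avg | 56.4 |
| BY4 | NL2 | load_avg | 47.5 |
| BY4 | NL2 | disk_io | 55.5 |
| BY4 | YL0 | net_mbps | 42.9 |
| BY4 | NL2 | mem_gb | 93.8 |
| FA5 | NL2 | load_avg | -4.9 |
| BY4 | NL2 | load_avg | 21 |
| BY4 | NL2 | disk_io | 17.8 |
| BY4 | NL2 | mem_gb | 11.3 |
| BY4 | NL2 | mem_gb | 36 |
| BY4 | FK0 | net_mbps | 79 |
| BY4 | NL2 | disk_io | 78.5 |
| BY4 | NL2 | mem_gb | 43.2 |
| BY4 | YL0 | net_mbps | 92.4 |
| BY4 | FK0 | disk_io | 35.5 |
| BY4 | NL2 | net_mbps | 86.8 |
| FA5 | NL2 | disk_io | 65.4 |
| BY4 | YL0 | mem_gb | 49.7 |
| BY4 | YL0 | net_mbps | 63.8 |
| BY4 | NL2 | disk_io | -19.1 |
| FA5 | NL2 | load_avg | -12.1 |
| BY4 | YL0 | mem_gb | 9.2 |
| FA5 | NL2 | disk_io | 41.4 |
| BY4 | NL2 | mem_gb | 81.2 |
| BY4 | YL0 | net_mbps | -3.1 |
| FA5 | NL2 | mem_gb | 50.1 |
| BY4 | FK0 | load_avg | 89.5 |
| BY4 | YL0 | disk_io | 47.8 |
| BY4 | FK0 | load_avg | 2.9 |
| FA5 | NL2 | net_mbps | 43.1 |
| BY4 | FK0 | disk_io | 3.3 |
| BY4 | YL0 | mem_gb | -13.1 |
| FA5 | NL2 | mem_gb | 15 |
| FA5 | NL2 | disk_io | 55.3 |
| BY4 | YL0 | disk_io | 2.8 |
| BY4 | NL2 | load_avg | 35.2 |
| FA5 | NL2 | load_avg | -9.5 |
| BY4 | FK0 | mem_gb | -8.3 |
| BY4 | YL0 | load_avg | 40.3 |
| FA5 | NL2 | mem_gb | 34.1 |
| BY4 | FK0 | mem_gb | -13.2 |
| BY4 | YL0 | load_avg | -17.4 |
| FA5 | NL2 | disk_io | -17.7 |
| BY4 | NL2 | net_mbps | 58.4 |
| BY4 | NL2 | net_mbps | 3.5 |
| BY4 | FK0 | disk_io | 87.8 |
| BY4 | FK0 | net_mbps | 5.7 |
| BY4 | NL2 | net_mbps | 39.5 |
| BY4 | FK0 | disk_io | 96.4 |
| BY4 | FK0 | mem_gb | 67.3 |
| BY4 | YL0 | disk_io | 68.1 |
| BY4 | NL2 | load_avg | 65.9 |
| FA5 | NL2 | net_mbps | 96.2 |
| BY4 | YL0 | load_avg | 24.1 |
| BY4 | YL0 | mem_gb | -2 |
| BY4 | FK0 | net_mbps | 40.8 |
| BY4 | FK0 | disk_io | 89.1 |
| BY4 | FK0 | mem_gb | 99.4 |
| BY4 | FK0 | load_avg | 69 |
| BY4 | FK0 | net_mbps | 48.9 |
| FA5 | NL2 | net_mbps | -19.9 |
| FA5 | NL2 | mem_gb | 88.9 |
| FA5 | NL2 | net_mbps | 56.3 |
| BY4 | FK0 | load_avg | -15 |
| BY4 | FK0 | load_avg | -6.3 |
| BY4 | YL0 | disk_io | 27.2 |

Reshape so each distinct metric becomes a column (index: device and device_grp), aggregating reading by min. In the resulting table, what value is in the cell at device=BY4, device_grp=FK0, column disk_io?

3.3

Rows with device=BY4, device_grp=FK0 and metric=disk_io: reading values are 35.5, 3.3, 87.8, 96.4, 89.1.
min(35.5, 3.3, 87.8, 96.4, 89.1) = 3.3.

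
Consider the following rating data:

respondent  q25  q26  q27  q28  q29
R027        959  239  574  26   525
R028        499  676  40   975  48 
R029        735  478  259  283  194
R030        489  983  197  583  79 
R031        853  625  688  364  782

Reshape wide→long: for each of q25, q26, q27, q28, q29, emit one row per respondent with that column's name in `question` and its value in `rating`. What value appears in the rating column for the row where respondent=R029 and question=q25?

Unpivoting turns each (respondent, wide-column) pair into one long row.
The wide cell at row R029, column q25 holds 735, so the long row (R029, q25) has rating=735.

735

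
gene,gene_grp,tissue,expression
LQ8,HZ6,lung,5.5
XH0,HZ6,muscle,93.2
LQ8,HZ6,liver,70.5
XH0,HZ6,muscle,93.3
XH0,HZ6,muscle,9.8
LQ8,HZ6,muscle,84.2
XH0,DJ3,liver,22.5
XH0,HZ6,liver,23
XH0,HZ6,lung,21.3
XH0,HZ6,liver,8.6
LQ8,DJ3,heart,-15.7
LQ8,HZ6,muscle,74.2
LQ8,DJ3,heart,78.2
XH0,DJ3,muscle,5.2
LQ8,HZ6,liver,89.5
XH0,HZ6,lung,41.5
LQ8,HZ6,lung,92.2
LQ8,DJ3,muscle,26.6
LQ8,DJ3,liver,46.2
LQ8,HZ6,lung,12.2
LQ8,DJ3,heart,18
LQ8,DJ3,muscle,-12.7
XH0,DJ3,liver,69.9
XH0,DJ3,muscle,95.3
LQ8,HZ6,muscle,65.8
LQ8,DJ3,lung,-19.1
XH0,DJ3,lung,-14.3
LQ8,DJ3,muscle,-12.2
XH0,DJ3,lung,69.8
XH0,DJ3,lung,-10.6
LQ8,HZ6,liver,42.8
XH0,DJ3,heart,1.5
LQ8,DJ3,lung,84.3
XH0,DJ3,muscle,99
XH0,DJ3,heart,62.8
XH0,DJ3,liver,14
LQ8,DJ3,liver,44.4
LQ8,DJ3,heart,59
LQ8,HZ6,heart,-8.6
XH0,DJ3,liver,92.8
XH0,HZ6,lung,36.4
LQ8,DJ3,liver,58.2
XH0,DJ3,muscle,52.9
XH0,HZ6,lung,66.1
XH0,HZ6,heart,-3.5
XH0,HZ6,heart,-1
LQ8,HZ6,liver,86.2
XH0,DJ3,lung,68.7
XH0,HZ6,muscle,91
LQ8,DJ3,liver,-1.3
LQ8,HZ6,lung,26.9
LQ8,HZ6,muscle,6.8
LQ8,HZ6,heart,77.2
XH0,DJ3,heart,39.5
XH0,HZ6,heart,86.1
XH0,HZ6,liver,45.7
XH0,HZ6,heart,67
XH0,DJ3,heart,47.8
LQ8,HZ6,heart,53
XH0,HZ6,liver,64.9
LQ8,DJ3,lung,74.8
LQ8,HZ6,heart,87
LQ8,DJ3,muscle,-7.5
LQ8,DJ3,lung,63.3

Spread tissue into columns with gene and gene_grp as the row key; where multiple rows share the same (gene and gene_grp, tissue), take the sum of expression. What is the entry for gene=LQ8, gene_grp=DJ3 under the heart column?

139.5

Rows with gene=LQ8, gene_grp=DJ3 and tissue=heart: expression values are -15.7, 78.2, 18, 59.
-15.7 + 78.2 + 18 + 59 = 139.5.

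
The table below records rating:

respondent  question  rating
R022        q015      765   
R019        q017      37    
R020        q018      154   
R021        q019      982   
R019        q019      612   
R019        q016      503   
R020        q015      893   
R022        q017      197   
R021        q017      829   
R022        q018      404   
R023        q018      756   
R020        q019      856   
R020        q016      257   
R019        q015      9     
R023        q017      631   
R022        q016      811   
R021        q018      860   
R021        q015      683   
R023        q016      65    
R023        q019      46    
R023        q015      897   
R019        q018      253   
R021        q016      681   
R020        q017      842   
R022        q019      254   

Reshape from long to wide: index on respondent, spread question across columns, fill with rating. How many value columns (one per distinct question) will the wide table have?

5

5 distinct question values: q015, q016, q017, q018, q019.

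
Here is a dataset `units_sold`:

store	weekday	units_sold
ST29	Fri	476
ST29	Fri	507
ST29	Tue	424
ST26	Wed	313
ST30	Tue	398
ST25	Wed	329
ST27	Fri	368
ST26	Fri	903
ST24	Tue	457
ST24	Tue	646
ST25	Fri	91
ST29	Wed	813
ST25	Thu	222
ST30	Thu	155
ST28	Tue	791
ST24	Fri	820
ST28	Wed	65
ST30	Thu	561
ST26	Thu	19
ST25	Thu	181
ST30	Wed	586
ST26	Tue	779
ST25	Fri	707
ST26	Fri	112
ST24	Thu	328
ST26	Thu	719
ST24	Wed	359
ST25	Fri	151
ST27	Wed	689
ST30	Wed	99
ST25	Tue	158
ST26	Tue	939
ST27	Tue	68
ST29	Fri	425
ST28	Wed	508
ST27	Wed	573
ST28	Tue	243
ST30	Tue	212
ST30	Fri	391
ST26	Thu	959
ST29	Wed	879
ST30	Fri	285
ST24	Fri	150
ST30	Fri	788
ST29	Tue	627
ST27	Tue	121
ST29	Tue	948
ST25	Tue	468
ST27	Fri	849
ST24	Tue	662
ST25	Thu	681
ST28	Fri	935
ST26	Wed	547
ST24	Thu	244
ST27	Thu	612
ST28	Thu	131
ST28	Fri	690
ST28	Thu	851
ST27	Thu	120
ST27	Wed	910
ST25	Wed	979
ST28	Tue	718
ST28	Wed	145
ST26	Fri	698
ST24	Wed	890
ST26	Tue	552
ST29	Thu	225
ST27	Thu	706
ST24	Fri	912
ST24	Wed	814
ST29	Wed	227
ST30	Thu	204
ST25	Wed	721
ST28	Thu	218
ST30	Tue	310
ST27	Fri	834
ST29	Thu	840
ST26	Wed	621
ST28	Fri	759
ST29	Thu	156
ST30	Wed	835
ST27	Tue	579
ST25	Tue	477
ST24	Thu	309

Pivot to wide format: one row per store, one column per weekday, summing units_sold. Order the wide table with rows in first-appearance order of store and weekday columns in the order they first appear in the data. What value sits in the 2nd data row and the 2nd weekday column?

With rows in first-appearance order of store, row 2 is store=ST26. weekday columns in first-appearance order: Fri, Tue, Wed, Thu; column 2 is Tue.
Long rows with store=ST26, weekday=Tue: 779 + 939 + 552 = 2270.

2270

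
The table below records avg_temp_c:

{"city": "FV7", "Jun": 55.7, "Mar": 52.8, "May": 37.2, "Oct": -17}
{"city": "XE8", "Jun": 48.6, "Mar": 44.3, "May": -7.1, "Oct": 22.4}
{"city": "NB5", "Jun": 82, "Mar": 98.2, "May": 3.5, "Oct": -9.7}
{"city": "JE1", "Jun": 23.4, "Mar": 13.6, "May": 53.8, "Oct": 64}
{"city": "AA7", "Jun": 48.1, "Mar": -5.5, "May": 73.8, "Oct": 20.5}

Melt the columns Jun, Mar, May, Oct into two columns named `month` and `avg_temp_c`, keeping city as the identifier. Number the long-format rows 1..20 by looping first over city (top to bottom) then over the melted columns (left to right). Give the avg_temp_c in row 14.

13.6

20 rows total (5 × 4). Row 14: index ⌊(14-1)/4⌋ = 3 into city → JE1; (14-1) mod 4 = 1 into the melted columns → Mar.
So row 14 is (JE1, Mar, 13.6); avg_temp_c = 13.6.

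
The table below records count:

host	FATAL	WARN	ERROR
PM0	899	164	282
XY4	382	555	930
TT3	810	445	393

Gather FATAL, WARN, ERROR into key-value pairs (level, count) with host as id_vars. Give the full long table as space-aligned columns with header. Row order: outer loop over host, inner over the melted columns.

host  level  count
PM0   FATAL  899  
PM0   WARN   164  
PM0   ERROR  282  
XY4   FATAL  382  
XY4   WARN   555  
XY4   ERROR  930  
TT3   FATAL  810  
TT3   WARN   445  
TT3   ERROR  393  

Each (host, column) pair becomes one row: 3 × 3 = 9 rows.
For example, (PM0, FATAL) → count=899.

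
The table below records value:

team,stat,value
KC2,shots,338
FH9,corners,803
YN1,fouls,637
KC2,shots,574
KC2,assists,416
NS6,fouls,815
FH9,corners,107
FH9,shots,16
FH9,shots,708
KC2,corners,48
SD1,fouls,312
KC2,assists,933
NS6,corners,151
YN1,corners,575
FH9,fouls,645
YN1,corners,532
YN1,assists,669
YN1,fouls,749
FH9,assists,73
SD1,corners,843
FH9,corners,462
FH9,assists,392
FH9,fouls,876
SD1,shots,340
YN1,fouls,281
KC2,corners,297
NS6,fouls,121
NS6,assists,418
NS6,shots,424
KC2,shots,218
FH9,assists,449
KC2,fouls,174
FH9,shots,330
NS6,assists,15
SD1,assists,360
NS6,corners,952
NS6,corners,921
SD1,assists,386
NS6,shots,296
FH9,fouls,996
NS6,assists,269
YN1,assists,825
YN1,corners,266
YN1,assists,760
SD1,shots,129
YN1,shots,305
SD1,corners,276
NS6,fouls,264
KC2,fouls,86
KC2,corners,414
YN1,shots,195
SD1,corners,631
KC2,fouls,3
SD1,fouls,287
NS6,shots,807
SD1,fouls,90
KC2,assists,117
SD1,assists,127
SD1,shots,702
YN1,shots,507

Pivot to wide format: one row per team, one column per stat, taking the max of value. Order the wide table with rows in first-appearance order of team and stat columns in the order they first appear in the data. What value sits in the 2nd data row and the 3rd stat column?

996

With rows in first-appearance order of team, row 2 is team=FH9. stat columns in first-appearance order: shots, corners, fouls, assists; column 3 is fouls.
Long rows with team=FH9, stat=fouls: max(645, 876, 996) = 996.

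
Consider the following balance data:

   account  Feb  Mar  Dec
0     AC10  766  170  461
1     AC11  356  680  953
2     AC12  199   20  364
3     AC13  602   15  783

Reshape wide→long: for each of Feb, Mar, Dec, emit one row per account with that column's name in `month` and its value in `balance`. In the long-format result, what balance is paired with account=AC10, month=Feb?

Unpivoting turns each (account, wide-column) pair into one long row.
The wide cell at row AC10, column Feb holds 766, so the long row (AC10, Feb) has balance=766.

766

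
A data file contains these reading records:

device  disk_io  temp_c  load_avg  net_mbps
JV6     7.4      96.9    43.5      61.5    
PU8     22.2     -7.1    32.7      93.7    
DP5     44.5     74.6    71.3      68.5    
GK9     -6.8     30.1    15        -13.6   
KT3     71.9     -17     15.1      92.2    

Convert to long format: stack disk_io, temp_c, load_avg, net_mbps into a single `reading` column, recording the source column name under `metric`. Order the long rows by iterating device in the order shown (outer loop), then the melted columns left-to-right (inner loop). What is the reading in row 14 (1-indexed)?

30.1

20 rows total (5 × 4). Row 14: index ⌊(14-1)/4⌋ = 3 into device → GK9; (14-1) mod 4 = 1 into the melted columns → temp_c.
So row 14 is (GK9, temp_c, 30.1); reading = 30.1.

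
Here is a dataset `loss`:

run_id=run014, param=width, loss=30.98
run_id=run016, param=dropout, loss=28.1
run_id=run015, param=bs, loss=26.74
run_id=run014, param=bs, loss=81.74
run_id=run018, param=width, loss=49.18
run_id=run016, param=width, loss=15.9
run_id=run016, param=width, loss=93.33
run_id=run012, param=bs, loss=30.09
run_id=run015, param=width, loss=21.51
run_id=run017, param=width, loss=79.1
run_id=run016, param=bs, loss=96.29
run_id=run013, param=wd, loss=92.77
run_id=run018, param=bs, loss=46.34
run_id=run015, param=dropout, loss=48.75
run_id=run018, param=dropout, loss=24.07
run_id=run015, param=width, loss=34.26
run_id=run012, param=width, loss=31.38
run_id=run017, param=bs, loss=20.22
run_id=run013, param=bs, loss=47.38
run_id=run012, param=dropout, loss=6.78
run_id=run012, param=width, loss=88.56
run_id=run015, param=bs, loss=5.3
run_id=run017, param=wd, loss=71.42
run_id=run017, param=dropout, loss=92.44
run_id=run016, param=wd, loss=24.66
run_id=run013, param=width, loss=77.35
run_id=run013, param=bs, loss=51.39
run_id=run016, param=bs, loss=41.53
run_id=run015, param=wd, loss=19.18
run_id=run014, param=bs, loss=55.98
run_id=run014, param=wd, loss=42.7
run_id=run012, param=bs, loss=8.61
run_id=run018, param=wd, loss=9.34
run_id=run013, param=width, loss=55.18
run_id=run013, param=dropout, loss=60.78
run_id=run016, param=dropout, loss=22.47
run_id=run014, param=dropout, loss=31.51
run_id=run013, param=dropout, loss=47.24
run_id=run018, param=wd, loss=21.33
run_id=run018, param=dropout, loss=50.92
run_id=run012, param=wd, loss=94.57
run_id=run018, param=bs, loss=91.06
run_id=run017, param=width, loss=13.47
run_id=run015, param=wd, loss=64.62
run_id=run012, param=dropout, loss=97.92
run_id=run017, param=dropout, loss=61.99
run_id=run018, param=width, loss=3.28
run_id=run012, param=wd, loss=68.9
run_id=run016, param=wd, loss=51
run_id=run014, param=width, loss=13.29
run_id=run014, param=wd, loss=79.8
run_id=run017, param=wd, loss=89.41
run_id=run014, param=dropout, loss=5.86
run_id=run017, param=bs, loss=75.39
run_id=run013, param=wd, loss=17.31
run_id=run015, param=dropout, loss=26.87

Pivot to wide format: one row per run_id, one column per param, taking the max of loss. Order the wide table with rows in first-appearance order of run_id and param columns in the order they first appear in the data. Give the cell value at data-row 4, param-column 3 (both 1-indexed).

With rows in first-appearance order of run_id, row 4 is run_id=run018. param columns in first-appearance order: width, dropout, bs, wd; column 3 is bs.
Long rows with run_id=run018, param=bs: max(46.34, 91.06) = 91.06.

91.06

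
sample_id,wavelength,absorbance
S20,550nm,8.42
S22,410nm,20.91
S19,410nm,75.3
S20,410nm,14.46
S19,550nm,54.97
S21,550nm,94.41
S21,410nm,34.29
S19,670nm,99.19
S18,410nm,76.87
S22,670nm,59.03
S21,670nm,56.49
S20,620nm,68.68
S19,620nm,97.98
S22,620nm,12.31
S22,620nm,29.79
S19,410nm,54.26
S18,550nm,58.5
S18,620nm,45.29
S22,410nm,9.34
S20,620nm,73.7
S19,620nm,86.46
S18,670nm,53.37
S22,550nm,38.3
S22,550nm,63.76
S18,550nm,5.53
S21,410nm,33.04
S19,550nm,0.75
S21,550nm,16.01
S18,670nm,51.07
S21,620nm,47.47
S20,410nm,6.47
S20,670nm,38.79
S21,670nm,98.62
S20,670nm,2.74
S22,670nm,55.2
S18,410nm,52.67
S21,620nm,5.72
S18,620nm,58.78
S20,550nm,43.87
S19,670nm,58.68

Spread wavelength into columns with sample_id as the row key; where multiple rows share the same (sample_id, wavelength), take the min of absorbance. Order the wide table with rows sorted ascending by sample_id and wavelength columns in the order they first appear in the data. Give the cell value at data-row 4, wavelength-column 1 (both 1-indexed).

16.01

With rows sorted ascending by sample_id, row 4 is sample_id=S21. wavelength columns in first-appearance order: 550nm, 410nm, 670nm, 620nm; column 1 is 550nm.
Long rows with sample_id=S21, wavelength=550nm: min(94.41, 16.01) = 16.01.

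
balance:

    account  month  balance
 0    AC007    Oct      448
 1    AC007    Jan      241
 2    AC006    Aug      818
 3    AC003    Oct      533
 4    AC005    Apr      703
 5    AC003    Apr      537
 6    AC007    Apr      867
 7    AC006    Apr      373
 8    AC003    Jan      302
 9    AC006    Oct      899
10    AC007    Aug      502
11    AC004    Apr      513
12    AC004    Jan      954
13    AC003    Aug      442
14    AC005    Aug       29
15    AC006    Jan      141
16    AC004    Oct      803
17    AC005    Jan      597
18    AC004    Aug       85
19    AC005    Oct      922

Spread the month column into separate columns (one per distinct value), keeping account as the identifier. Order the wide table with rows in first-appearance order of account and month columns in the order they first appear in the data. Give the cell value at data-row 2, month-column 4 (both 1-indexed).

With rows in first-appearance order of account, row 2 is account=AC006. month columns in first-appearance order: Oct, Jan, Aug, Apr; column 4 is Apr.
Long rows with account=AC006, month=Apr: balance = 373.

373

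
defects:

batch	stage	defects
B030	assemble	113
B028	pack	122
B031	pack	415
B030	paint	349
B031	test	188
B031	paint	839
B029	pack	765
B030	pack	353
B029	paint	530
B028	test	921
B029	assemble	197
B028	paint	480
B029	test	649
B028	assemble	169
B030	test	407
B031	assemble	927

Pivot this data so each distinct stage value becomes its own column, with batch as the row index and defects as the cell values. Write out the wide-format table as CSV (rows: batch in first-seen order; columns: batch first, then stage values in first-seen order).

batch,assemble,pack,paint,test
B030,113,353,349,407
B028,169,122,480,921
B031,927,415,839,188
B029,197,765,530,649

Columns: batch plus the 4 distinct stage values (assemble, pack, paint, test).
For example, row B030 column assemble takes defects=113 from the long row (B030, assemble).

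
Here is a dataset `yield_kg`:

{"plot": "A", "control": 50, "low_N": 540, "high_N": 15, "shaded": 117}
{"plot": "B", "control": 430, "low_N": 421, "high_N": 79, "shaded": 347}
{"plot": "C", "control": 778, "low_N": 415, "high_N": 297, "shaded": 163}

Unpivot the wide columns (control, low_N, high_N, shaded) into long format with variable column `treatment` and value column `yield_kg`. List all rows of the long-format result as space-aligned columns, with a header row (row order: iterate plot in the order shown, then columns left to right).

Each (plot, column) pair becomes one row: 3 × 4 = 12 rows.
For example, (A, control) → yield_kg=50.

plot  treatment  yield_kg
A     control    50      
A     low_N      540     
A     high_N     15      
A     shaded     117     
B     control    430     
B     low_N      421     
B     high_N     79      
B     shaded     347     
C     control    778     
C     low_N      415     
C     high_N     297     
C     shaded     163     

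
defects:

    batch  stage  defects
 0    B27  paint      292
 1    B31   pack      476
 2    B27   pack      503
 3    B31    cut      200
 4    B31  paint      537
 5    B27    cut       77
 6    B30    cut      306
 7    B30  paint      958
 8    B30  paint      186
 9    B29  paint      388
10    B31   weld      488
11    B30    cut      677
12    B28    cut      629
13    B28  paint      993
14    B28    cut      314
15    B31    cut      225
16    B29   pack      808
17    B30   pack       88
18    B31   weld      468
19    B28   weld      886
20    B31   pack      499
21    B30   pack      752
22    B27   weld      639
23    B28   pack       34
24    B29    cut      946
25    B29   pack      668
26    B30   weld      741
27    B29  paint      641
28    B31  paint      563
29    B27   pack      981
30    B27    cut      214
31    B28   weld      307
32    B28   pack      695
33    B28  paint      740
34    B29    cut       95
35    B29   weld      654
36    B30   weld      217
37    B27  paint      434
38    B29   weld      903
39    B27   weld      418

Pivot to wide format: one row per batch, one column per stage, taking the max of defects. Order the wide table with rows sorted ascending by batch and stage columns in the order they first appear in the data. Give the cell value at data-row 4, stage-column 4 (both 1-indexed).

With rows sorted ascending by batch, row 4 is batch=B30. stage columns in first-appearance order: paint, pack, cut, weld; column 4 is weld.
Long rows with batch=B30, stage=weld: max(741, 217) = 741.

741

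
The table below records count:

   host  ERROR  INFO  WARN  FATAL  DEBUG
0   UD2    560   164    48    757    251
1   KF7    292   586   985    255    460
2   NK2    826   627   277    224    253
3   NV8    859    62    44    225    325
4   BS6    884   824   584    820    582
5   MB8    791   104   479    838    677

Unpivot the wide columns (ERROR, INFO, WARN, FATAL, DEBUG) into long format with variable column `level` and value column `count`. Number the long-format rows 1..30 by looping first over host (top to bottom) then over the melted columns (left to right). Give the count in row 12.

30 rows total (6 × 5). Row 12: index ⌊(12-1)/5⌋ = 2 into host → NK2; (12-1) mod 5 = 1 into the melted columns → INFO.
So row 12 is (NK2, INFO, 627); count = 627.

627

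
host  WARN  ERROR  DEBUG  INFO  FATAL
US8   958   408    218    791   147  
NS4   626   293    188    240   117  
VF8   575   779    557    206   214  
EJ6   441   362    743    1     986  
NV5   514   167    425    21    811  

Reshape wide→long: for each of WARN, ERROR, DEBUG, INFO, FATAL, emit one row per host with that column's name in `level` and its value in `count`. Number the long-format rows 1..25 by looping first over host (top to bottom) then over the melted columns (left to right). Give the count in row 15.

25 rows total (5 × 5). Row 15: index ⌊(15-1)/5⌋ = 2 into host → VF8; (15-1) mod 5 = 4 into the melted columns → FATAL.
So row 15 is (VF8, FATAL, 214); count = 214.

214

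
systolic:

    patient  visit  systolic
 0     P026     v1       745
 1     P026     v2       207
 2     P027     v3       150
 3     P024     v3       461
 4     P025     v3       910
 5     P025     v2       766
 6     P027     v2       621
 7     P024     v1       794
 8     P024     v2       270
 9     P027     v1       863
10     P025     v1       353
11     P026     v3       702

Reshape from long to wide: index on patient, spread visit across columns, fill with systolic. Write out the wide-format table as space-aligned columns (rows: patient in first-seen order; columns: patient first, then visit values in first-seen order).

Columns: patient plus the 3 distinct visit values (v1, v2, v3).
For example, row P026 column v1 takes systolic=745 from the long row (P026, v1).

patient  v1   v2   v3 
P026     745  207  702
P027     863  621  150
P024     794  270  461
P025     353  766  910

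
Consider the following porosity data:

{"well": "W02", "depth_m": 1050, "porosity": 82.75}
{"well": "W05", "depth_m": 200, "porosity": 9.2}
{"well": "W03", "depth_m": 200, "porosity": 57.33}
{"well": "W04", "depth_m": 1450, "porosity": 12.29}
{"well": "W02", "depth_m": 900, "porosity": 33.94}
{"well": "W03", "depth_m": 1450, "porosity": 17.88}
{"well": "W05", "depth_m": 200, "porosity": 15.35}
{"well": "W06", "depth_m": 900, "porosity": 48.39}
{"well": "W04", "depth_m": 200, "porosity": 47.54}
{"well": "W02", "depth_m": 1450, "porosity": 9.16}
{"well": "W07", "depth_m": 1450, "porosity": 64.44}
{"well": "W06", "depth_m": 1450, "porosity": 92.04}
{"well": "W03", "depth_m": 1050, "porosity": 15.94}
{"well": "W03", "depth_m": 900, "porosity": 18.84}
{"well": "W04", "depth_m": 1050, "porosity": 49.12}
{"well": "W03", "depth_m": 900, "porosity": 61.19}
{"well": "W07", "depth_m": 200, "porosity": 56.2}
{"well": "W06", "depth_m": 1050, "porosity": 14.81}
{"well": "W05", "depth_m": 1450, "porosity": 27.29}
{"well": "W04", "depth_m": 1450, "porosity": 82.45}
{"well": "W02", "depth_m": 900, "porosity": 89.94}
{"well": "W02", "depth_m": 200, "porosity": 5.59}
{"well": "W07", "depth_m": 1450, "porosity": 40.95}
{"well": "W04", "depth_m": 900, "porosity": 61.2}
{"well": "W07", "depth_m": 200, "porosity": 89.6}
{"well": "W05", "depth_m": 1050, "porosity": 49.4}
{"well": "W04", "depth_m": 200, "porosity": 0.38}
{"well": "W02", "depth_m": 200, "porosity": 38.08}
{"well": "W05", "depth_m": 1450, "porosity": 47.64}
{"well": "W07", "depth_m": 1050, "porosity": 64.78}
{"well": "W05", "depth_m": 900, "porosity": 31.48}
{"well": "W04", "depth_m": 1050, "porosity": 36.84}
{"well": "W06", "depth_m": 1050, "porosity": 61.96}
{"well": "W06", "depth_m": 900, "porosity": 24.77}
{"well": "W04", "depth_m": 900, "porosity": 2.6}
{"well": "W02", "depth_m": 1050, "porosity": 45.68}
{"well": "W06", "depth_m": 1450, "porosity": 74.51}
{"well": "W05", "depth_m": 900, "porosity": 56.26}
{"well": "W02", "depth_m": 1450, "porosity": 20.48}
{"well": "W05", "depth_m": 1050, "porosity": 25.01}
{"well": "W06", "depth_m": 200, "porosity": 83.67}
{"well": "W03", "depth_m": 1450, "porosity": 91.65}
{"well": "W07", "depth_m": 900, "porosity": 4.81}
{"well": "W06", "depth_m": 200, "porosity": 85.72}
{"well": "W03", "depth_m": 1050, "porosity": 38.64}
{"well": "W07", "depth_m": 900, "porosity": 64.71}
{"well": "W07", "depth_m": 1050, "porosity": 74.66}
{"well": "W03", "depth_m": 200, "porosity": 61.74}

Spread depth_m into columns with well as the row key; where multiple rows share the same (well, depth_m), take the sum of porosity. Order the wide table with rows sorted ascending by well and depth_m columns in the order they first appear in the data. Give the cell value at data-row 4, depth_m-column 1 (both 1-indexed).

With rows sorted ascending by well, row 4 is well=W05. depth_m columns in first-appearance order: 1050, 200, 1450, 900; column 1 is 1050.
Long rows with well=W05, depth_m=1050: 49.4 + 25.01 = 74.41.

74.41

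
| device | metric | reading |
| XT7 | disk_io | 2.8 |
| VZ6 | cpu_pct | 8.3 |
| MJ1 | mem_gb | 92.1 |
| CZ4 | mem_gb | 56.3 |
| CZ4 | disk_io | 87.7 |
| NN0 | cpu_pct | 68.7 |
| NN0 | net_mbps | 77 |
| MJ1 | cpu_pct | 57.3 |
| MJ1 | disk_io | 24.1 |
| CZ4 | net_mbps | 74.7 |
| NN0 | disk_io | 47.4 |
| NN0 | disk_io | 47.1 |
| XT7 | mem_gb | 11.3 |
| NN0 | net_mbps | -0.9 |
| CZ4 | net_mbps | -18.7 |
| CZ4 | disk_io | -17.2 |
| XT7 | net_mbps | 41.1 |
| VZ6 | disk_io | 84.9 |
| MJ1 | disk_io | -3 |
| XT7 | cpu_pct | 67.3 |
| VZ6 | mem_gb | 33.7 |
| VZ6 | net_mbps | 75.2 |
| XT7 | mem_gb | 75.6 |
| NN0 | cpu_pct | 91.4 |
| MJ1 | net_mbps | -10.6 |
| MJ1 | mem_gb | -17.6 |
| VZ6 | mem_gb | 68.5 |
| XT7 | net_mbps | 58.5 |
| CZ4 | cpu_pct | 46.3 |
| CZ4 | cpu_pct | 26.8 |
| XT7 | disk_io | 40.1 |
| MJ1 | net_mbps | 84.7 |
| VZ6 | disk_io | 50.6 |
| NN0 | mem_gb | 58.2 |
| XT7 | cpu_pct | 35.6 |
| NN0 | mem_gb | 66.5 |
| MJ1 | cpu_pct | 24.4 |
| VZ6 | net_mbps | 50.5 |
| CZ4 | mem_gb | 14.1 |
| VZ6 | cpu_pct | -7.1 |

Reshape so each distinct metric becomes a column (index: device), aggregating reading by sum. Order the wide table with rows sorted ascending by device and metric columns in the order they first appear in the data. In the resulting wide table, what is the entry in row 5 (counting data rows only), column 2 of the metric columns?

With rows sorted ascending by device, row 5 is device=XT7. metric columns in first-appearance order: disk_io, cpu_pct, mem_gb, net_mbps; column 2 is cpu_pct.
Long rows with device=XT7, metric=cpu_pct: 67.3 + 35.6 = 102.9.

102.9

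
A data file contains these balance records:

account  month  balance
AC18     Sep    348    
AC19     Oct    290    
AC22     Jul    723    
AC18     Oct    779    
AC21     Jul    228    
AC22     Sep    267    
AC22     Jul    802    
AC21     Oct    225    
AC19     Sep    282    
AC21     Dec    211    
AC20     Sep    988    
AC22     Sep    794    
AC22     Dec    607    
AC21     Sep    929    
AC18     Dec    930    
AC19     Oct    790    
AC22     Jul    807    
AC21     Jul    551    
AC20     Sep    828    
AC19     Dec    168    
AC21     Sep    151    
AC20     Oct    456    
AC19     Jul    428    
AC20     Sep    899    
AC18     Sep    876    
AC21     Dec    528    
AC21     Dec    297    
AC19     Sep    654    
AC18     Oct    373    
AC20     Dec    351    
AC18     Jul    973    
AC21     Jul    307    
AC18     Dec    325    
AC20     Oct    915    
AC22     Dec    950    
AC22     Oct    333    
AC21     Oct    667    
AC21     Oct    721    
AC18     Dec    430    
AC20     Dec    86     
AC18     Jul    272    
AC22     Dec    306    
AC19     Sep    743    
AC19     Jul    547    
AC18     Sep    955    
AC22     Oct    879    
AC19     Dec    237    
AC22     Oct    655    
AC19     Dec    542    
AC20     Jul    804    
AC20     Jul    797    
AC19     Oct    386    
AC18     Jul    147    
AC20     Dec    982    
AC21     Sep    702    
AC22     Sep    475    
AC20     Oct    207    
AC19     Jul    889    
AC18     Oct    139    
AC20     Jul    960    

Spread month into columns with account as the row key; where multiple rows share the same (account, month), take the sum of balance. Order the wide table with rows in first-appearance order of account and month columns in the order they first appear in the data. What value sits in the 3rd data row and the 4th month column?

1863

With rows in first-appearance order of account, row 3 is account=AC22. month columns in first-appearance order: Sep, Oct, Jul, Dec; column 4 is Dec.
Long rows with account=AC22, month=Dec: 607 + 950 + 306 = 1863.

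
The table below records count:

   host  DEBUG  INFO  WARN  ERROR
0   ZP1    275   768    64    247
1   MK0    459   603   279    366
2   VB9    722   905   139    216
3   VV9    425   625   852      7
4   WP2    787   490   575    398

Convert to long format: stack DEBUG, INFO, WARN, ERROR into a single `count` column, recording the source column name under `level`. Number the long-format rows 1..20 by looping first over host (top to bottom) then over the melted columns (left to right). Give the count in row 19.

20 rows total (5 × 4). Row 19: index ⌊(19-1)/4⌋ = 4 into host → WP2; (19-1) mod 4 = 2 into the melted columns → WARN.
So row 19 is (WP2, WARN, 575); count = 575.

575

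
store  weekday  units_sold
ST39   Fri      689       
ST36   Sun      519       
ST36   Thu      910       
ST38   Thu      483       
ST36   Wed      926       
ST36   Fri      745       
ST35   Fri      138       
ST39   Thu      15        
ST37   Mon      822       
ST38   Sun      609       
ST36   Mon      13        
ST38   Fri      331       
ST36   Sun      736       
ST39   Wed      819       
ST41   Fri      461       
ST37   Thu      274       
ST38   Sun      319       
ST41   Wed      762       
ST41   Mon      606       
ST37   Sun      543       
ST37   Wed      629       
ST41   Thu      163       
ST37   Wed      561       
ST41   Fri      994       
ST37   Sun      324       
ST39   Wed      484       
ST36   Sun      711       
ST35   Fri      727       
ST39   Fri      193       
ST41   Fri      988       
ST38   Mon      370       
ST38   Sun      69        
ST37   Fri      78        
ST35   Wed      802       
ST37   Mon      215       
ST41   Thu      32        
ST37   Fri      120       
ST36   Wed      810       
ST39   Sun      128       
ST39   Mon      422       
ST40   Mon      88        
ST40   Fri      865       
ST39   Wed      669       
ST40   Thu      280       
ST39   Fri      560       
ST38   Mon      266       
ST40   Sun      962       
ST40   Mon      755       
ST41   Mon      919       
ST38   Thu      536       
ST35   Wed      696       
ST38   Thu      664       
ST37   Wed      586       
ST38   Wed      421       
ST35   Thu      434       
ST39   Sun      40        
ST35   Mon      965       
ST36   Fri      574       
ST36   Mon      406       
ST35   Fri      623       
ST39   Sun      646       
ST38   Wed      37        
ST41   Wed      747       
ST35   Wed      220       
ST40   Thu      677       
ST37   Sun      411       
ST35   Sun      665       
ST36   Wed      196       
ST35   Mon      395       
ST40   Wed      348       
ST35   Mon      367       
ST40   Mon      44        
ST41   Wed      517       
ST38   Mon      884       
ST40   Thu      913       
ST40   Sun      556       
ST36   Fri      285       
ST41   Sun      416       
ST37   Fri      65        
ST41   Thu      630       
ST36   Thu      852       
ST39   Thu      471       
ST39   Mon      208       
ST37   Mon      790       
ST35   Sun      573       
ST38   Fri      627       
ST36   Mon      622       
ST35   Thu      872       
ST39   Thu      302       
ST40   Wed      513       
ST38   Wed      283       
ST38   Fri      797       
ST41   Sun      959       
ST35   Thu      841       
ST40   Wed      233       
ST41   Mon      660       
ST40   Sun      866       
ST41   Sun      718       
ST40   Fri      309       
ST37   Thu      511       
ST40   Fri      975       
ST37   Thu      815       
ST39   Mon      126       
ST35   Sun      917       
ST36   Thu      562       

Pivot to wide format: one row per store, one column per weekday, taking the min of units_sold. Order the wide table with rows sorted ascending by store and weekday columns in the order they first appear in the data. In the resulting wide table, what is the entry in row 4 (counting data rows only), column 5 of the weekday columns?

266

With rows sorted ascending by store, row 4 is store=ST38. weekday columns in first-appearance order: Fri, Sun, Thu, Wed, Mon; column 5 is Mon.
Long rows with store=ST38, weekday=Mon: min(370, 266, 884) = 266.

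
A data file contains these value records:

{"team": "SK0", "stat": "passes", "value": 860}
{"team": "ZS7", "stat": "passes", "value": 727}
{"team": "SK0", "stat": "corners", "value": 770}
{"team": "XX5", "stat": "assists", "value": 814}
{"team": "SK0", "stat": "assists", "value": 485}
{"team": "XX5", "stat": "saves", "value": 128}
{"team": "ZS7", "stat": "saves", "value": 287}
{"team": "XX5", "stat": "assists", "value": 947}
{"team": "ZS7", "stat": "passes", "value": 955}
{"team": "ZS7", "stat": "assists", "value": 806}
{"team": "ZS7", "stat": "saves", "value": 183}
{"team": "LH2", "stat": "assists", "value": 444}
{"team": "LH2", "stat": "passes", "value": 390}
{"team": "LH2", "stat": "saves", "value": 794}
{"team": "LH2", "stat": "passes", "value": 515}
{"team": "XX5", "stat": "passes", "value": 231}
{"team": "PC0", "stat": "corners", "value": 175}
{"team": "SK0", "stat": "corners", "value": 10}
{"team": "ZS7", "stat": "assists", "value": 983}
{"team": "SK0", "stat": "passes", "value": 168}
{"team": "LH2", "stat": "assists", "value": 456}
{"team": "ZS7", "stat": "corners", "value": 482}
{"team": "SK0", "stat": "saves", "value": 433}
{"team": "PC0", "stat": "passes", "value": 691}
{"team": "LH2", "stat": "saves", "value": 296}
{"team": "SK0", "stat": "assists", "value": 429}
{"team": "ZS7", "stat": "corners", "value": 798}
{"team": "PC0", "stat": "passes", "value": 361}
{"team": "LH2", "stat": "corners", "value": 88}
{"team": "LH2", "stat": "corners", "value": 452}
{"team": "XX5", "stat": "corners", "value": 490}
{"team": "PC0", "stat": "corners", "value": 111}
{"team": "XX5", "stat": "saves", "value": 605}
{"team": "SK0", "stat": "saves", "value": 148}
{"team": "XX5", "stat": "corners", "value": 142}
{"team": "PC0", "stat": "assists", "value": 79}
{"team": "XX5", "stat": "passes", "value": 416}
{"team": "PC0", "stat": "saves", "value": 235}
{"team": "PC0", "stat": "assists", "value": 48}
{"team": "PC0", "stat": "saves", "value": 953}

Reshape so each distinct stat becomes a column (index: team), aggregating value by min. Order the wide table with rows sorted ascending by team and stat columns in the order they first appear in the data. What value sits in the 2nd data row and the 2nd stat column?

111

With rows sorted ascending by team, row 2 is team=PC0. stat columns in first-appearance order: passes, corners, assists, saves; column 2 is corners.
Long rows with team=PC0, stat=corners: min(175, 111) = 111.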